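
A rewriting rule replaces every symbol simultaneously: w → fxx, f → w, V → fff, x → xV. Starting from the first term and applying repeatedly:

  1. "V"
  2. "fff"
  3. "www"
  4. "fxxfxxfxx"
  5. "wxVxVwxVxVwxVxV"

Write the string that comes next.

Replace each of the 15 characters of wxVxVwxVxVwxVxV in place — fxx xV fff xV fff fxx xV fff xV fff fxx xV fff xV fff — and concatenate.

fxxxVfffxVffffxxxVfffxVffffxxxVfffxVfff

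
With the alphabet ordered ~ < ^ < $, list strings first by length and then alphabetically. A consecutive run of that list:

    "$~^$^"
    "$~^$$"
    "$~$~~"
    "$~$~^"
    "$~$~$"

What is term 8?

$~$^$

Advancing 3 positions from $~$~$ through $~$~$ → $~$^~ → $~$^^ reaches term 8.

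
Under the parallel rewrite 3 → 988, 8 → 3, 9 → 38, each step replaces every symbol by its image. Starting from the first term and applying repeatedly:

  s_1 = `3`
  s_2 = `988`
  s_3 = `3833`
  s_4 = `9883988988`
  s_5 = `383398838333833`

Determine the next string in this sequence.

Rewriting the 15 symbols of 383398838333833 one by one yields 988 3 988 988 38 3 3 988 3 988 988 988 3 988 988; concatenated:

9883988988383398839889889883988988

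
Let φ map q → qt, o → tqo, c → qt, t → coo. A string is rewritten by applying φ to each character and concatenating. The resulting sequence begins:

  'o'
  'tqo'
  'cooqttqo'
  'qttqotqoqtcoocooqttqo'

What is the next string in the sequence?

Applying the rule to each of the 21 symbols of qttqotqoqtcoocooqttqo gives the pieces qt coo coo qt tqo coo qt tqo qt coo qt tqo tqo qt tqo tqo qt coo coo qt tqo, which concatenate to the answer.

qtcoocooqttqocooqttqoqtcooqttqotqoqttqotqoqtcoocooqttqo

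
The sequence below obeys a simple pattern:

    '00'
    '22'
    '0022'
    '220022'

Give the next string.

0022220022

From term 3 onward, concatenate the second-to-last term with the last: 00·22 = 0022, 22·0022 = 220022, …
The next term joins 0022 and 220022.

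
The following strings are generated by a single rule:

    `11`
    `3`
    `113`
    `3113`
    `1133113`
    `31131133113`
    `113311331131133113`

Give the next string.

31131133113113311331131133113

This is a Fibonacci-style word recurrence s(k) = s(k−2)·s(k−1): e.g. 11·3 = 113.
Continuing: 31131133113 · 113311331131133113 gives term 8.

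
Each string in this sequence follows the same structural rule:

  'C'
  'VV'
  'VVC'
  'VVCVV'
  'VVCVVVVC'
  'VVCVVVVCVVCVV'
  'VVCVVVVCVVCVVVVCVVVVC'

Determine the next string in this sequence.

Each term (from the third on) is the previous term followed by the one before it: term 3 = VV·C = VVC.
So term 8 is VVCVVVVCVVCVVVVCVVVVC·VVCVVVVCVVCVV.

VVCVVVVCVVCVVVVCVVVVCVVCVVVVCVVCVV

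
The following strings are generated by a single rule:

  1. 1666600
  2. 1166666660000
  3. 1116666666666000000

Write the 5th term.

Term n consists of n 1's, followed by 3n+1 6's, followed by 2n 0's (n = 1, 2, …).
For term 5, n = 5, so the run lengths are 5, 16, 10.

1111166666666666666660000000000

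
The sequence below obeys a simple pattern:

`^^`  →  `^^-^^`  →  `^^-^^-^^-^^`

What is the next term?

Each string is two copies of the previous one joined by '-'.
One more doubling of ^^-^^-^^-^^ gives the answer.

^^-^^-^^-^^-^^-^^-^^-^^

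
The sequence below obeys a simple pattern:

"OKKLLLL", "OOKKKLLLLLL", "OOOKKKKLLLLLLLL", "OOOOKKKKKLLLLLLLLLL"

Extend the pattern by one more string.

OOOOOKKKKKKLLLLLLLLLLLL

Term n consists of n-1 O's, followed by n K's, followed by 2n L's, where the shown terms are n = 2, 3, 4, 5.
For the next term, n = 6, so the run lengths are 5, 6, 12.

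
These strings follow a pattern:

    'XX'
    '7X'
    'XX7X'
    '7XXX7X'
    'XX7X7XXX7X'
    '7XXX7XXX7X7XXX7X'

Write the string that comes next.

XX7X7XXX7X7XXX7XXX7X7XXX7X

Each term (from the third on) is the two preceding terms concatenated in order: term 3 = XX·7X = XX7X.
Continuing: XX7X7XXX7X · 7XXX7XXX7X7XXX7X gives term 7.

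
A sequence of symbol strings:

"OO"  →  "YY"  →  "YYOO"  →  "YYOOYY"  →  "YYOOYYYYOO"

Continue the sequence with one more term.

YYOOYYYYOOYYOOYY

Each term (from the third on) is the previous term followed by the one before it: term 3 = YY·OO = YYOO.
So term 6 is YYOOYYYYOO·YYOOYY.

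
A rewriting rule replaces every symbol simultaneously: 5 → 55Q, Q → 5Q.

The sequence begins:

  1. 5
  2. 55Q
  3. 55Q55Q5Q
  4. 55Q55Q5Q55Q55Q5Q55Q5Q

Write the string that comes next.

55Q55Q5Q55Q55Q5Q55Q5Q55Q55Q5Q55Q55Q5Q55Q5Q55Q55Q5Q55Q5Q

Applying the rule to each of the 21 symbols of 55Q55Q5Q55Q55Q5Q55Q5Q gives the pieces 55Q 55Q 5Q 55Q 55Q 5Q 55Q 5Q 55Q 55Q 5Q 55Q 55Q 5Q 55Q 5Q 55Q 55Q 5Q 55Q 5Q, which concatenate to the answer.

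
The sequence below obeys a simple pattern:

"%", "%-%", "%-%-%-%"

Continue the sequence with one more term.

%-%-%-%-%-%-%-%

Each string is two copies of the previous one joined by '-'.
So the next term is two copies of %-%-%-% with '-' between the halves.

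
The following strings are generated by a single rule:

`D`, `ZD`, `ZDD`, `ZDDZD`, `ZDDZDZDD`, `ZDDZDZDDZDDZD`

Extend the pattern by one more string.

ZDDZDZDDZDDZDZDDZDZDD

From term 3 onward, concatenate the last term with the second-to-last: ZD·D = ZDD, ZDD·ZD = ZDDZD, …
The next term joins ZDDZDZDDZDDZD and ZDDZDZDD.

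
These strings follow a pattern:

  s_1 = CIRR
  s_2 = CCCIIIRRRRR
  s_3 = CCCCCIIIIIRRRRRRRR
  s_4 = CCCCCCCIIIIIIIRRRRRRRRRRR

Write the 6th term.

CCCCCCCCCCCIIIIIIIIIIIRRRRRRRRRRRRRRRRR

The n-th term is 2n-1 C's then 2n-1 I's then 3n-1 R's (n = 1, 2, …).
Setting n = 6 gives 11, 11, 17 characters in each block.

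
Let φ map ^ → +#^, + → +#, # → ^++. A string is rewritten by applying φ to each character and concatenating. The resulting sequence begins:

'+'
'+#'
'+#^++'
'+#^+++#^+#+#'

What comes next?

Rewriting each symbol of +#^+++#^+#+#: +→+#, #→^++, ^→+#^, +→+#, +→+#, +→+#, #→^++, ^→+#^, +→+#, #→^++, +→+#, #→^++, which concatenates to +# ^++ +#^ +# +# +# ^++ +#^ +# ^++ +# ^++.

+#^+++#^+#+#+#^+++#^+#^+++#^++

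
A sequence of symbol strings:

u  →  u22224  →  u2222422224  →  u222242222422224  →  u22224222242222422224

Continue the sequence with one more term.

u2222422224222242222422224

The strings grow by a fixed suffix 22224 each time.
So the next term is u22224222242222422224·22224.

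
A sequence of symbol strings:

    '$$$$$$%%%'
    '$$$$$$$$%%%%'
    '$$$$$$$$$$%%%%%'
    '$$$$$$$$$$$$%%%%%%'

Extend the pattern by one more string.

Reading off run lengths: $ runs 6, 8, 10, 12; % runs 3, 4, 5, 6 — each is linear in n, where the shown terms are n = 3, 4, 5, 6.
At n = 7 the blocks have lengths 14, 7.

$$$$$$$$$$$$$$%%%%%%%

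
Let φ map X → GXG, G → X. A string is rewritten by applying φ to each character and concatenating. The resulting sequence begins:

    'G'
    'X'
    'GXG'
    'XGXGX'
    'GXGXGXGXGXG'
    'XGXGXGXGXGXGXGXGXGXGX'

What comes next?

GXGXGXGXGXGXGXGXGXGXGXGXGXGXGXGXGXGXGXGXGXG

Replace each of the 21 characters of XGXGXGXGXGXGXGXGXGXGX in place — GXG X GXG X GXG X GXG X GXG X GXG X GXG X GXG X GXG X GXG X GXG — and concatenate.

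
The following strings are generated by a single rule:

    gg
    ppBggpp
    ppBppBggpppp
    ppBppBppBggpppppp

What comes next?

Every step adds ppB to the front and pp to the end of the previous string.
Applying this once more to ppBppBppBggpppppp:

ppBppBppBppBggpppppppp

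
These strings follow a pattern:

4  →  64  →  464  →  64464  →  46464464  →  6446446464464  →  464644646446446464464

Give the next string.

This is a Fibonacci-style word recurrence s(k) = s(k−2)·s(k−1): e.g. 4·64 = 464.
So term 8 is 6446446464464·464644646446446464464.

6446446464464464644646446446464464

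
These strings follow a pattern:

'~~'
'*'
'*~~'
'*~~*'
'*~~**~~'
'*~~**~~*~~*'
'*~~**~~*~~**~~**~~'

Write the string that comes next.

This is a Fibonacci-style word recurrence s(k) = s(k−1)·s(k−2): e.g. *·~~ = *~~.
The next term joins *~~**~~*~~**~~**~~ and *~~**~~*~~*.

*~~**~~*~~**~~**~~*~~**~~*~~*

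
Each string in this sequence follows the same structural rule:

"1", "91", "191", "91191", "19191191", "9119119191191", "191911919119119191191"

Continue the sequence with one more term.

Each term (from the third on) is the two preceding terms concatenated in order: term 3 = 1·91 = 191.
The next term joins 9119119191191 and 191911919119119191191.

9119119191191191911919119119191191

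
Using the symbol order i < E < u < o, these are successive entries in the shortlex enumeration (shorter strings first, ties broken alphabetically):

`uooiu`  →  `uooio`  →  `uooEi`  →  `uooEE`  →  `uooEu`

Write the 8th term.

uoouE

Continuing the enumeration 3 steps past uooEu: uooEu → uooEo → uooui → (answer).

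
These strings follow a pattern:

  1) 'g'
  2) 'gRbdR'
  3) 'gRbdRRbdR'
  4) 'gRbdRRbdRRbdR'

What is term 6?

gRbdRRbdRRbdRRbdRRbdR

The strings grow by a fixed suffix RbdR each time.
From gRbdRRbdRRbdR, 2 further steps: gRbdRRbdRRbdR → gRbdRRbdRRbdRRbdR → (answer).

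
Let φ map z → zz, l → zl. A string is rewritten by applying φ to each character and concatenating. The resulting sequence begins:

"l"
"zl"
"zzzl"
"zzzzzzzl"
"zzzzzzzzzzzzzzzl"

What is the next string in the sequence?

Applying the rule to each of the 16 symbols of zzzzzzzzzzzzzzzl gives the pieces zz zz zz zz zz zz zz zz zz zz zz zz zz zz zz zl, which concatenate to the answer.

zzzzzzzzzzzzzzzzzzzzzzzzzzzzzzzl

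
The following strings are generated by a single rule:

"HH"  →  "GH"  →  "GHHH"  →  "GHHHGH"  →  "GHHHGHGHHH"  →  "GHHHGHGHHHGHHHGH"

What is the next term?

GHHHGHGHHHGHHHGHGHHHGHGHHH

This is a Fibonacci-style word recurrence s(k) = s(k−1)·s(k−2): e.g. GH·HH = GHHH.
Continuing: GHHHGHGHHHGHHHGH · GHHHGHGHHH gives term 7.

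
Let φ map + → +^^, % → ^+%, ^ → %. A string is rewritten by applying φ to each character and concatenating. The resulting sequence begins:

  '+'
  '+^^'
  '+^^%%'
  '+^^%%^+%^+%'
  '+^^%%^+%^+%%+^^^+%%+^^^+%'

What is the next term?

φ(+^^%%^+%^+%%+^^^+%%+^^^+%) expands symbol-by-symbol to +^^ % % ^+% ^+% % +^^ ^+% % +^^ ^+% ^+% +^^ % % % +^^ ^+% ^+% +^^ % % % +^^ ^+%; joining the 25 pieces gives the next term.

+^^%%^+%^+%%+^^^+%%+^^^+%^+%+^^%%%+^^^+%^+%+^^%%%+^^^+%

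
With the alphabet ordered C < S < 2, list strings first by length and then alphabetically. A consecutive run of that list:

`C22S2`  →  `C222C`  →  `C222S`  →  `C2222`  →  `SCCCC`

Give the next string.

SCCCS

Find the rightmost character of SCCCC below 2, bump it to the next letter, and reset everything to its right to C.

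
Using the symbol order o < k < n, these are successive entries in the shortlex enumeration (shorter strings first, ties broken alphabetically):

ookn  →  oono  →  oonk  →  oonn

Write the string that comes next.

okoo

Find the rightmost character of oonn below n, bump it to the next letter, and reset everything to its right to o.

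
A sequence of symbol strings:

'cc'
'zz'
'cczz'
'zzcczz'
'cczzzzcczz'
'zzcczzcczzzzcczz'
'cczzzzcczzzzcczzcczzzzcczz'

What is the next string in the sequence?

zzcczzcczzzzcczzcczzzzcczzzzcczzcczzzzcczz

Each term (from the third on) is the two preceding terms concatenated in order: term 3 = cc·zz = cczz.
Continuing: zzcczzcczzzzcczz · cczzzzcczzzzcczzcczzzzcczz gives term 8.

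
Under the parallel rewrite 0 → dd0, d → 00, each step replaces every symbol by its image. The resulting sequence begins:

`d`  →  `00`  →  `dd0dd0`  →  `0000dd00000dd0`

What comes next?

Rewriting the 14 symbols of 0000dd00000dd0 one by one yields dd0 dd0 dd0 dd0 00 00 dd0 dd0 dd0 dd0 dd0 00 00 dd0; concatenated:

dd0dd0dd0dd00000dd0dd0dd0dd0dd00000dd0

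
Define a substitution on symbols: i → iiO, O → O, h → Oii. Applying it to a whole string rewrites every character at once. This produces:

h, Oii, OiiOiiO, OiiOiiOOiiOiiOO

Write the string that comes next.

OiiOiiOOiiOiiOOOiiOiiOOiiOiiOOO

Replace each of the 15 characters of OiiOiiOOiiOiiOO in place — O iiO iiO O iiO iiO O O iiO iiO O iiO iiO O O — and concatenate.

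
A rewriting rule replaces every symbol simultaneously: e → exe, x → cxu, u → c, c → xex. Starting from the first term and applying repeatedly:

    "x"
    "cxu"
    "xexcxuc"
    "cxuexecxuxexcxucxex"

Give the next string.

Rewriting the 19 symbols of cxuexecxuxexcxucxex one by one yields xex cxu c exe cxu exe xex cxu c cxu exe cxu xex cxu c xex cxu exe cxu; concatenated:

xexcxucexecxuexexexcxuccxuexecxuxexcxucxexcxuexecxu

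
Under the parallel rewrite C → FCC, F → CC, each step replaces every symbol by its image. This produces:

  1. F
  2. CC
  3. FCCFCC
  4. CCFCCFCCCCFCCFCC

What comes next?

φ(CCFCCFCCCCFCCFCC) expands symbol-by-symbol to FCC FCC CC FCC FCC CC FCC FCC FCC FCC CC FCC FCC CC FCC FCC; joining the 16 pieces gives the next term.

FCCFCCCCFCCFCCCCFCCFCCFCCFCCCCFCCFCCCCFCCFCC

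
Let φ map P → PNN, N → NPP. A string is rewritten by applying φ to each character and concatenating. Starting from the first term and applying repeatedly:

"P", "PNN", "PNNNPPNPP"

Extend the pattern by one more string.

Apply φ to PNNNPPNPP symbol by symbol: P→PNN, N→NPP, N→NPP, N→NPP, P→PNN, P→PNN, N→NPP, P→PNN, P→PNN; joined: PNN NPP NPP NPP PNN PNN NPP PNN PNN.

PNNNPPNPPNPPPNNPNNNPPPNNPNN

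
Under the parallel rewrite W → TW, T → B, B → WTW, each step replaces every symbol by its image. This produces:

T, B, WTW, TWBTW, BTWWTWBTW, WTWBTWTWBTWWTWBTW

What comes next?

Applying the rule to each of the 17 symbols of WTWBTWTWBTWWTWBTW gives the pieces TW B TW WTW B TW B TW WTW B TW TW B TW WTW B TW, which concatenate to the answer.

TWBTWWTWBTWBTWWTWBTWTWBTWWTWBTW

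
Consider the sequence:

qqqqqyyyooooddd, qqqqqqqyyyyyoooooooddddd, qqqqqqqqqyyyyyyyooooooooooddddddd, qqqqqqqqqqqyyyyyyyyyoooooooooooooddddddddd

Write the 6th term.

qqqqqqqqqqqqqqqyyyyyyyyyyyyyoooooooooooooooooooddddddddddddd

Reading off run lengths: q runs 5, 7, 9, 11; y runs 3, 5, 7, 9; o runs 4, 7, 10, 13; d runs 3, 5, 7, 9 — each is linear in n (n = 1, 2, …).
For term 6, n = 6, so the run lengths are 15, 13, 19, 13.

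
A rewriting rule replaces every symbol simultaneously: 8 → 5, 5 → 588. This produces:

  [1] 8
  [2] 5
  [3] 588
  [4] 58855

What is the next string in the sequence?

58855588588

Expanding 58855: 5→588, 8→5, 8→5, 5→588, 5→588. Concatenated: 588 5 5 588 588.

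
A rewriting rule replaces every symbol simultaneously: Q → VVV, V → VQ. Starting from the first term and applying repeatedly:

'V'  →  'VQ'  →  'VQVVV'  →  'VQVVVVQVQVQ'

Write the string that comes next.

Expanding VQVVVVQVQVQ: V→VQ, Q→VVV, V→VQ, V→VQ, V→VQ, V→VQ, Q→VVV, V→VQ, Q→VVV, V→VQ, Q→VVV. Concatenated: VQ VVV VQ VQ VQ VQ VVV VQ VVV VQ VVV.

VQVVVVQVQVQVQVVVVQVVVVQVVV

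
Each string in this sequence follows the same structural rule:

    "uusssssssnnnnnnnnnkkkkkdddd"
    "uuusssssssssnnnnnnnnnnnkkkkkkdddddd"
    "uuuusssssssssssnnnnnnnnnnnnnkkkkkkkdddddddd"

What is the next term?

uuuuusssssssssssssnnnnnnnnnnnnnnnkkkkkkkkdddddddddd

The n-th term is n-1 u's then 2n+1 s's then 2n+3 n's then n+2 k's then 2n-2 d's, where the shown terms are n = 3, 4, 5.
For the next term, n = 6, so the run lengths are 5, 13, 15, 8, 10.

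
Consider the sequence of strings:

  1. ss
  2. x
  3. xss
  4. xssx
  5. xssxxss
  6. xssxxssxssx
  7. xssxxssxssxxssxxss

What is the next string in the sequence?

Each term (from the third on) is the previous term followed by the one before it: term 3 = x·ss = xss.
Continuing: xssxxssxssxxssxxss · xssxxssxssx gives term 8.

xssxxssxssxxssxxssxssxxssxssx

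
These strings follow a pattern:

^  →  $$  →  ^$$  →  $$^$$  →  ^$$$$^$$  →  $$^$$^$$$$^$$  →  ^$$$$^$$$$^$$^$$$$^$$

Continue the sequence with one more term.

From term 3 onward, concatenate the second-to-last term with the last: ^·$$ = ^$$, $$·^$$ = $$^$$, …
The next term joins $$^$$^$$$$^$$ and ^$$$$^$$$$^$$^$$$$^$$.

$$^$$^$$$$^$$^$$$$^$$$$^$$^$$$$^$$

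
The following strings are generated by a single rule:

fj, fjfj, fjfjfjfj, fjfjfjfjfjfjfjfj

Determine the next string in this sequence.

Every step duplicates the string.
Doubling fjfjfjfjfjfjfjfj:

fjfjfjfjfjfjfjfjfjfjfjfjfjfjfjfj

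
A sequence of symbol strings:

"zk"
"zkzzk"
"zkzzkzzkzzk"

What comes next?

Each string is two copies of the previous one joined by 'z'.
One more doubling of zkzzkzzkzzk gives the answer.

zkzzkzzkzzkzzkzzkzzkzzk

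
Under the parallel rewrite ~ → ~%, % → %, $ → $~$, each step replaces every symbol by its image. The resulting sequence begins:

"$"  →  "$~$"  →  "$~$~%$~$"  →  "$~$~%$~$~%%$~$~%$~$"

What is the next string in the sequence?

φ($~$~%$~$~%%$~$~%$~$) expands symbol-by-symbol to $~$ ~% $~$ ~% % $~$ ~% $~$ ~% % % $~$ ~% $~$ ~% % $~$ ~% $~$; joining the 19 pieces gives the next term.

$~$~%$~$~%%$~$~%$~$~%%%$~$~%$~$~%%$~$~%$~$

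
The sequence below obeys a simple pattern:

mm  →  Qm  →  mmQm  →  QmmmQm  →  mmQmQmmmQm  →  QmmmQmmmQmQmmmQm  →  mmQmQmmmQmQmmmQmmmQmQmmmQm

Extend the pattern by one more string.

QmmmQmmmQmQmmmQmmmQmQmmmQmQmmmQmmmQmQmmmQm

This is a Fibonacci-style word recurrence s(k) = s(k−2)·s(k−1): e.g. mm·Qm = mmQm.
So term 8 is QmmmQmmmQmQmmmQm·mmQmQmmmQmQmmmQmmmQmQmmmQm.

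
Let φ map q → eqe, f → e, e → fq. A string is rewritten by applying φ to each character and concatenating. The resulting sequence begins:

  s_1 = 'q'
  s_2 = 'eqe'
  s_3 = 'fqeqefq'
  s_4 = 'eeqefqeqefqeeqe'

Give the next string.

Rewriting the 15 symbols of eeqefqeqefqeeqe one by one yields fq fq eqe fq e eqe fq eqe fq e eqe fq fq eqe fq; concatenated:

fqfqeqefqeeqefqeqefqeeqefqfqeqefq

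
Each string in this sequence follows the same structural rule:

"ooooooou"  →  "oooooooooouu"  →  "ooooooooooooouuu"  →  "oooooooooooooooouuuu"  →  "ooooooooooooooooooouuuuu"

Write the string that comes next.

oooooooooooooooooooooouuuuuu

Each string has the form o^{3n+1} u^{n-1}, where the shown terms are n = 2, 3, 4, 5, 6.
At n = 7 the blocks have lengths 22, 6.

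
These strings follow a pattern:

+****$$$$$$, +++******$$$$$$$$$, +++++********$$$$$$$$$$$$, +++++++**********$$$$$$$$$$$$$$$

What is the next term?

Reading off run lengths: + runs 1, 3, 5, 7; * runs 4, 6, 8, 10; $ runs 6, 9, 12, 15 — each is linear in n (n = 1, 2, …).
Setting n = 5 gives 9, 12, 18 characters in each block.

+++++++++************$$$$$$$$$$$$$$$$$$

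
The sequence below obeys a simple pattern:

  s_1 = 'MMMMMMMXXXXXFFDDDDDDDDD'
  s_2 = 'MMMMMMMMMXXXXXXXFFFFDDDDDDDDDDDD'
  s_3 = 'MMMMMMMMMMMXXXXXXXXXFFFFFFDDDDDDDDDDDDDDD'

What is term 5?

MMMMMMMMMMMMMMMXXXXXXXXXXXXXFFFFFFFFFFDDDDDDDDDDDDDDDDDDDDD

Each string has the form M^{2n+3} X^{2n+1} F^{2n-2} D^{3n+3}, where the shown terms are n = 2, 3, 4.
Setting n = 6 gives 15, 13, 10, 21 characters in each block.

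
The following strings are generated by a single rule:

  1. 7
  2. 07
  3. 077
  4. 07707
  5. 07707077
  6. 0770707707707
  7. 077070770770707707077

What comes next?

0770707707707077070770770707707707

Each term (from the third on) is the previous term followed by the one before it: term 3 = 07·7 = 077.
So term 8 is 077070770770707707077·0770707707707.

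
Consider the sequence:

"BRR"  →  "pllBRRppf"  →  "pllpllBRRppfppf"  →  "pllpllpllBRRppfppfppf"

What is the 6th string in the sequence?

pllpllpllpllpllBRRppfppfppfppfppf

Each term wraps the previous one in pll on the left and ppf on the right.
From pllpllpllBRRppfppfppf, 2 further steps: pllpllpllBRRppfppfppf → pllpllpllpllBRRppfppfppfppf → (answer).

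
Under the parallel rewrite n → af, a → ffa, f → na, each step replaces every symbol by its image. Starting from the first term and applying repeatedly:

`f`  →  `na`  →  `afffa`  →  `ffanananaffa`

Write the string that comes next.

Rewriting each symbol of ffanananaffa: f→na, f→na, a→ffa, n→af, a→ffa, n→af, a→ffa, n→af, a→ffa, f→na, f→na, a→ffa, which concatenates to na na ffa af ffa af ffa af ffa na na ffa.

nanaffaafffaafffaafffananaffa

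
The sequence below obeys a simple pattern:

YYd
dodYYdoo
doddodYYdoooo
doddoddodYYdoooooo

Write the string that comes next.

doddoddoddodYYdoooooooo

Every step adds dod to the front and oo to the end of the previous string.
One more step from doddoddodYYdoooooo gives the answer.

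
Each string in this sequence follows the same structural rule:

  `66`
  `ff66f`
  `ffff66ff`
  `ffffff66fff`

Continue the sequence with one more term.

Each term wraps the previous one in ff on the left and f on the right.
Applying this once more to ffffff66fff:

ffffffff66ffff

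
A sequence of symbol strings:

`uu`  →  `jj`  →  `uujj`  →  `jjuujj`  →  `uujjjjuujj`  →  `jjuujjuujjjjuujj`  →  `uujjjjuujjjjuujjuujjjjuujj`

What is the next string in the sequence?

From term 3 onward, concatenate the second-to-last term with the last: uu·jj = uujj, jj·uujj = jjuujj, …
So term 8 is jjuujjuujjjjuujj·uujjjjuujjjjuujjuujjjjuujj.

jjuujjuujjjjuujjuujjjjuujjjjuujjuujjjjuujj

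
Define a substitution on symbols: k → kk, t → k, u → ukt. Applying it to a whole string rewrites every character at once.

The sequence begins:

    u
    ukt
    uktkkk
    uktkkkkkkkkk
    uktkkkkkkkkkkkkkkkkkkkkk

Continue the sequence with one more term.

φ(uktkkkkkkkkkkkkkkkkkkkkk) expands symbol-by-symbol to ukt kk k kk kk kk kk kk kk kk kk kk kk kk kk kk kk kk kk kk kk kk kk kk; joining the 24 pieces gives the next term.

uktkkkkkkkkkkkkkkkkkkkkkkkkkkkkkkkkkkkkkkkkkkkkk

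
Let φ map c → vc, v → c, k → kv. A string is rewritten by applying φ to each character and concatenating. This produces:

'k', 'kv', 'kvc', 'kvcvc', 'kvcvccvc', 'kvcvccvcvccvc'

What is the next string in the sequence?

Replace each of the 13 characters of kvcvccvcvccvc in place — kv c vc c vc vc c vc c vc vc c vc — and concatenate.

kvcvccvcvccvccvcvccvc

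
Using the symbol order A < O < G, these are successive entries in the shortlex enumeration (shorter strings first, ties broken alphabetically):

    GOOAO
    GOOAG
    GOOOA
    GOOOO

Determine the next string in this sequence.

Find the rightmost character of GOOOO below G, bump it to the next letter, and reset everything to its right to A.

GOOOG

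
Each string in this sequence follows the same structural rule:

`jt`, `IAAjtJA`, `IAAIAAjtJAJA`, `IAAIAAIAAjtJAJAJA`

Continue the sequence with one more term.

s(k+1) = IAA·s(k)·JA, so each term gains IAA as a prefix and JA as a suffix.
Applying this once more to IAAIAAIAAjtJAJAJA:

IAAIAAIAAIAAjtJAJAJAJA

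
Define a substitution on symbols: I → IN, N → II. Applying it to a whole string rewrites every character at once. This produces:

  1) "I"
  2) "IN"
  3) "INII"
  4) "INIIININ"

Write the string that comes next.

INIIINININIIINII

Apply φ to INIIININ symbol by symbol: I→IN, N→II, I→IN, I→IN, I→IN, N→II, I→IN, N→II; joined: IN II IN IN IN II IN II.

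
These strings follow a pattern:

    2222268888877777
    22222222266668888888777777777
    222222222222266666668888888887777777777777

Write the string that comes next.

2222222222222222266666666668888888888877777777777777777

The n-th term is 4n+1 2's then 3n-2 6's then 2n+3 8's then 4n+1 7's (n = 1, 2, …).
Setting n = 4 gives 17, 10, 11, 17 characters in each block.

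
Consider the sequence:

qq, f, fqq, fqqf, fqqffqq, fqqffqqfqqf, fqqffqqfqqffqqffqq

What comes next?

Each term (from the third on) is the previous term followed by the one before it: term 3 = f·qq = fqq.
Continuing: fqqffqqfqqffqqffqq · fqqffqqfqqf gives term 8.

fqqffqqfqqffqqffqqfqqffqqfqqf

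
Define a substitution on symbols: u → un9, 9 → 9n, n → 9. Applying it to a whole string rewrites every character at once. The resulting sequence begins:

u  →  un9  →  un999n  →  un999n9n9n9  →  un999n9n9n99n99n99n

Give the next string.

Rewriting the 19 symbols of un999n9n9n99n99n99n one by one yields un9 9 9n 9n 9n 9 9n 9 9n 9 9n 9n 9 9n 9n 9 9n 9n 9; concatenated:

un999n9n9n99n99n99n9n99n9n99n9n9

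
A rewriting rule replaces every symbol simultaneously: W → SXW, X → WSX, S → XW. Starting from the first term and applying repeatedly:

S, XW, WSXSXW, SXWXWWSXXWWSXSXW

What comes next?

XWWSXSXWWSXSXWSXWXWWSXWSXSXWSXWXWWSXXWWSXSXW

φ(SXWXWWSXXWWSXSXW) expands symbol-by-symbol to XW WSX SXW WSX SXW SXW XW WSX WSX SXW SXW XW WSX XW WSX SXW; joining the 16 pieces gives the next term.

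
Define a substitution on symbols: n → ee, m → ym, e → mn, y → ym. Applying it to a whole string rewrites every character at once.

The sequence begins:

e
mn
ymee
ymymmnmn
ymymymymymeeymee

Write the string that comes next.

ymymymymymymymymymymmnmnymymmnmn

Replace each of the 16 characters of ymymymymymeeymee in place — ym ym ym ym ym ym ym ym ym ym mn mn ym ym mn mn — and concatenate.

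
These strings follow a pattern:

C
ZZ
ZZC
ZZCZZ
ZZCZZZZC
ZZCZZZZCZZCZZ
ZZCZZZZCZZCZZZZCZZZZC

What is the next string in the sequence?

This is a Fibonacci-style word recurrence s(k) = s(k−1)·s(k−2): e.g. ZZ·C = ZZC.
The next term joins ZZCZZZZCZZCZZZZCZZZZC and ZZCZZZZCZZCZZ.

ZZCZZZZCZZCZZZZCZZZZCZZCZZZZCZZCZZ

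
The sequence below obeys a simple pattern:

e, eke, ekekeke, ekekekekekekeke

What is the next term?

ekekekekekekekekekekekekekekeke

Every step duplicates the string with 'k' between the halves.
So the next term is two copies of ekekekekekekeke with 'k' between the halves.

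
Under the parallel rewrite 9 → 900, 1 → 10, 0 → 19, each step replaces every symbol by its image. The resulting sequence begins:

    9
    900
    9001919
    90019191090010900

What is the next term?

φ(90019191090010900) expands symbol-by-symbol to 900 19 19 10 900 10 900 10 19 900 19 19 10 19 900 19 19; joining the 17 pieces gives the next term.

900191910900109001019900191910199001919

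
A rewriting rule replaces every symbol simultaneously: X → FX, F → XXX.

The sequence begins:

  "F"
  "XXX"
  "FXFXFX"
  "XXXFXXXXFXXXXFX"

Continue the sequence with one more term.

Replace each of the 15 characters of XXXFXXXXFXXXXFX in place — FX FX FX XXX FX FX FX FX XXX FX FX FX FX XXX FX — and concatenate.

FXFXFXXXXFXFXFXFXXXXFXFXFXFXXXXFX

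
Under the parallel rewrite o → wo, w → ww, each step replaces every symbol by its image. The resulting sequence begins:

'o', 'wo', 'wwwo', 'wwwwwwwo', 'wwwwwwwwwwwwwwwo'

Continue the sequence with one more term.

φ(wwwwwwwwwwwwwwwo) expands symbol-by-symbol to ww ww ww ww ww ww ww ww ww ww ww ww ww ww ww wo; joining the 16 pieces gives the next term.

wwwwwwwwwwwwwwwwwwwwwwwwwwwwwwwo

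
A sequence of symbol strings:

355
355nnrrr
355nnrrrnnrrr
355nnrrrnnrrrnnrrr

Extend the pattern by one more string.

Each term is the previous one with nnrrr appended.
Applying this once more to 355nnrrrnnrrrnnrrr:

355nnrrrnnrrrnnrrrnnrrr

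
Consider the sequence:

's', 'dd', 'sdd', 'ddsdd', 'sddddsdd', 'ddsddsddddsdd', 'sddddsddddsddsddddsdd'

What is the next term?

ddsddsddddsddsddddsddddsddsddddsdd

Each term (from the third on) is the two preceding terms concatenated in order: term 3 = s·dd = sdd.
So term 8 is ddsddsddddsdd·sddddsddddsddsddddsdd.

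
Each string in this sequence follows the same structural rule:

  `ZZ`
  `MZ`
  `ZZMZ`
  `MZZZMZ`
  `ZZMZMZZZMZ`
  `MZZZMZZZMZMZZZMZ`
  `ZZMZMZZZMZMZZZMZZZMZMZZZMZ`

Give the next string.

MZZZMZZZMZMZZZMZZZMZMZZZMZMZZZMZZZMZMZZZMZ

From term 3 onward, concatenate the second-to-last term with the last: ZZ·MZ = ZZMZ, MZ·ZZMZ = MZZZMZ, …
So term 8 is MZZZMZZZMZMZZZMZ·ZZMZMZZZMZMZZZMZZZMZMZZZMZ.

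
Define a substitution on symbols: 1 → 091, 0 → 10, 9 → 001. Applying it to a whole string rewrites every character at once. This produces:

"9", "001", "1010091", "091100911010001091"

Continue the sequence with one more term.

Applying the rule to each of the 18 symbols of 091100911010001091 gives the pieces 10 001 091 091 10 10 001 091 091 10 091 10 10 10 091 10 001 091, which concatenate to the answer.

1000109109110100010910911009110101009110001091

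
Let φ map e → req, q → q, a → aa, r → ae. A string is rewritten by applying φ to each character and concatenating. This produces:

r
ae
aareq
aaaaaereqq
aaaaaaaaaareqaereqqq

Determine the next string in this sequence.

φ(aaaaaaaaaareqaereqqq) expands symbol-by-symbol to aa aa aa aa aa aa aa aa aa aa ae req q aa req ae req q q q; joining the 20 pieces gives the next term.

aaaaaaaaaaaaaaaaaaaaaereqqaareqaereqqqq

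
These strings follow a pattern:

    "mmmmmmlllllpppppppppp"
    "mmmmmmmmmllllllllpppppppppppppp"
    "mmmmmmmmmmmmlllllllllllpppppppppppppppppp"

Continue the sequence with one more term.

mmmmmmmmmmmmmmmllllllllllllllpppppppppppppppppppppp

Term n consists of 3n m's, followed by 3n-1 l's, followed by 4n+2 p's, where the shown terms are n = 2, 3, 4.
For the next term, n = 5, so the run lengths are 15, 14, 22.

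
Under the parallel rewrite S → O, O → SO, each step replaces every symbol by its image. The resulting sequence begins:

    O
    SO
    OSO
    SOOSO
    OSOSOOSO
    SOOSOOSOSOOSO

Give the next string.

φ(SOOSOOSOSOOSO) expands symbol-by-symbol to O SO SO O SO SO O SO O SO SO O SO; joining the 13 pieces gives the next term.

OSOSOOSOSOOSOOSOSOOSO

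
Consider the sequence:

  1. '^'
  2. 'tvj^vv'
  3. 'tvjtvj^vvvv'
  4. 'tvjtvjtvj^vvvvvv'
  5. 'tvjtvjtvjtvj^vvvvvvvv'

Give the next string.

s(k+1) = tvj·s(k)·vv, so each term gains tvj as a prefix and vv as a suffix.
Applying this once more to tvjtvjtvjtvj^vvvvvvvv:

tvjtvjtvjtvjtvj^vvvvvvvvvv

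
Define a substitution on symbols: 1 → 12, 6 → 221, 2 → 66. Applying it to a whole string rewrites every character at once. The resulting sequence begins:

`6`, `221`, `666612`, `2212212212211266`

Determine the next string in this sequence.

6666126666126666126666121266221221

Replace each of the 16 characters of 2212212212211266 in place — 66 66 12 66 66 12 66 66 12 66 66 12 12 66 221 221 — and concatenate.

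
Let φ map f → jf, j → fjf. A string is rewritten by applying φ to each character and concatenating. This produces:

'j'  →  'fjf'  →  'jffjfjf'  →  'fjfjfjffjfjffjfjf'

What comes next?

Replace each of the 17 characters of fjfjfjffjfjffjfjf in place — jf fjf jf fjf jf fjf jf jf fjf jf fjf jf jf fjf jf fjf jf — and concatenate.

jffjfjffjfjffjfjfjffjfjffjfjfjffjfjffjfjf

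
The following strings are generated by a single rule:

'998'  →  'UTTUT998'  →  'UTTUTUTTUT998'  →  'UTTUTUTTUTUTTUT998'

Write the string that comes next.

The strings grow by a fixed prefix UTTUT each time.
One more step from UTTUTUTTUTUTTUT998 gives the answer.

UTTUTUTTUTUTTUTUTTUT998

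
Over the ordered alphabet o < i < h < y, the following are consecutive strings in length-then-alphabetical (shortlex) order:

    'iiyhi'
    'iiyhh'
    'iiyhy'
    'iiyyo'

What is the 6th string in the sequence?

Advancing 2 positions from iiyyo through iiyyo → iiyyi reaches term 6.

iiyyh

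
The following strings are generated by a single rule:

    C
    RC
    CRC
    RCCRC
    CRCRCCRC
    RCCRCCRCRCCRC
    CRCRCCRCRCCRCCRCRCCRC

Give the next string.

From term 3 onward, concatenate the second-to-last term with the last: C·RC = CRC, RC·CRC = RCCRC, …
Continuing: RCCRCCRCRCCRC · CRCRCCRCRCCRCCRCRCCRC gives term 8.

RCCRCCRCRCCRCCRCRCCRCRCCRCCRCRCCRC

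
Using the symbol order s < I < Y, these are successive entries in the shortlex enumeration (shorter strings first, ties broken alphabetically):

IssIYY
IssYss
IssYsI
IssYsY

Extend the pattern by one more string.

IssYIs

The successor of IssYsY increments the rightmost position that isn't already Y and resets every position after it to s.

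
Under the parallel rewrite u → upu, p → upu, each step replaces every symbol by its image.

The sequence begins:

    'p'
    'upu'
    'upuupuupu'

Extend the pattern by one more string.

Apply φ to upuupuupu symbol by symbol: u→upu, p→upu, u→upu, u→upu, p→upu, u→upu, u→upu, p→upu, u→upu; joined: upu upu upu upu upu upu upu upu upu.

upuupuupuupuupuupuupuupuupu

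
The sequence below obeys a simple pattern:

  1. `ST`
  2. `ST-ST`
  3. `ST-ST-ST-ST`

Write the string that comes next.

ST-ST-ST-ST-ST-ST-ST-ST

s(k+1) = s(k)·-·s(k) — each term doubles the last with '-' between the halves.
One more doubling of ST-ST-ST-ST gives the answer.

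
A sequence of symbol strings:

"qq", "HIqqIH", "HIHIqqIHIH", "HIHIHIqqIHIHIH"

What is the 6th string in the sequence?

HIHIHIHIHIqqIHIHIHIHIH

s(k+1) = HI·s(k)·IH, so each term gains HI as a prefix and IH as a suffix.
From HIHIHIqqIHIHIH, 2 further steps: HIHIHIqqIHIHIH → HIHIHIHIqqIHIHIHIH → (answer).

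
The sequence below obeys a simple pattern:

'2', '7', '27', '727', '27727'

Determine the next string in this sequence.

72727727

Each term (from the third on) is the two preceding terms concatenated in order: term 3 = 2·7 = 27.
Continuing: 727 · 27727 gives term 6.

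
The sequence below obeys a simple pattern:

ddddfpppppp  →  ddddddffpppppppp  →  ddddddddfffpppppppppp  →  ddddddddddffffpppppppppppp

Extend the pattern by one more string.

ddddddddddddfffffpppppppppppppp

Each string has the form d^{2n} f^{n-1} p^{2n+2}, where the shown terms are n = 2, 3, 4, 5.
For the next term, n = 6, so the run lengths are 12, 5, 14.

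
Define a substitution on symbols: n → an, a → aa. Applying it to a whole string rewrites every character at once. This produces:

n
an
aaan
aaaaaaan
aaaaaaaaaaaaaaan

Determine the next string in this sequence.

aaaaaaaaaaaaaaaaaaaaaaaaaaaaaaan

Replace each of the 16 characters of aaaaaaaaaaaaaaan in place — aa aa aa aa aa aa aa aa aa aa aa aa aa aa aa an — and concatenate.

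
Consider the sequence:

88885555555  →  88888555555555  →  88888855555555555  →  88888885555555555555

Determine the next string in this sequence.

88888888555555555555555

Term n consists of n+1 8's, followed by 2n+1 5's, where the shown terms are n = 3, 4, 5, 6.
Setting n = 7 gives 8, 15 characters in each block.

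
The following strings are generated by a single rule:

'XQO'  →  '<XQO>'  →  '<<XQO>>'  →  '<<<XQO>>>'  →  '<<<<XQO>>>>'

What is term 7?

Each term wraps the previous one in < on the left and > on the right.
From <<<<XQO>>>>, 2 further steps: <<<<XQO>>>> → <<<<<XQO>>>>> → (answer).

<<<<<<XQO>>>>>>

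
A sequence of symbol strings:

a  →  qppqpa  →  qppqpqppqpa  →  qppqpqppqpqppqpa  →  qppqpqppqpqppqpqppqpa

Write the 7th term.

Each term is the previous one with qppqp prepended.
From qppqpqppqpqppqpqppqpa, 2 further steps: qppqpqppqpqppqpqppqpa → qppqpqppqpqppqpqppqpqppqpa → (answer).

qppqpqppqpqppqpqppqpqppqpqppqpa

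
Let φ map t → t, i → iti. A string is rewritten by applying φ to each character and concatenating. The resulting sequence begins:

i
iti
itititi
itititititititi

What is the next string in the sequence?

Applying the rule to each of the 15 symbols of itititititititi gives the pieces iti t iti t iti t iti t iti t iti t iti t iti, which concatenate to the answer.

itititititititititititititititi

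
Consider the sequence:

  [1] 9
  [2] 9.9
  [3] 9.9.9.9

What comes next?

Every step duplicates the string with '.' between the halves.
So the next term is two copies of 9.9.9.9 with '.' between the halves.

9.9.9.9.9.9.9.9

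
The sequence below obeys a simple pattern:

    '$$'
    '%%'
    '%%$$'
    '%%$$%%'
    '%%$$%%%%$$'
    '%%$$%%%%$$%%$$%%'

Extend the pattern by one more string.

%%$$%%%%$$%%$$%%%%$$%%%%$$

This is a Fibonacci-style word recurrence s(k) = s(k−1)·s(k−2): e.g. %%·$$ = %%$$.
So term 7 is %%$$%%%%$$%%$$%%·%%$$%%%%$$.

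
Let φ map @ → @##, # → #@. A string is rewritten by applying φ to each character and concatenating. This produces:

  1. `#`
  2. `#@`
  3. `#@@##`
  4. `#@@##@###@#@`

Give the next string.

Rewriting each symbol of #@@##@###@#@: #→#@, @→@##, @→@##, #→#@, #→#@, @→@##, #→#@, #→#@, #→#@, @→@##, #→#@, @→@##, which concatenates to #@ @## @## #@ #@ @## #@ #@ #@ @## #@ @##.

#@@##@###@#@@###@#@#@@###@@##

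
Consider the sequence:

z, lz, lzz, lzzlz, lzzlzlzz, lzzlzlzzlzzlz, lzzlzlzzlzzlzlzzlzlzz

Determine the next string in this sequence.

Each term (from the third on) is the previous term followed by the one before it: term 3 = lz·z = lzz.
The next term joins lzzlzlzzlzzlzlzzlzlzz and lzzlzlzzlzzlz.

lzzlzlzzlzzlzlzzlzlzzlzzlzlzzlzzlz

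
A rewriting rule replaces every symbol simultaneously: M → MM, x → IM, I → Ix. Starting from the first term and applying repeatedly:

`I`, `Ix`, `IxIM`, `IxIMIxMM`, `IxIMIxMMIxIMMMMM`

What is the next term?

Rewriting the 16 symbols of IxIMIxMMIxIMMMMM one by one yields Ix IM Ix MM Ix IM MM MM Ix IM Ix MM MM MM MM MM; concatenated:

IxIMIxMMIxIMMMMMIxIMIxMMMMMMMMMM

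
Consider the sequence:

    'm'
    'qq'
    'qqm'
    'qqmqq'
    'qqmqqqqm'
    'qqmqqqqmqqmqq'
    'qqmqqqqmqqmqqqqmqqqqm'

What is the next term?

Each term (from the third on) is the previous term followed by the one before it: term 3 = qq·m = qqm.
So term 8 is qqmqqqqmqqmqqqqmqqqqm·qqmqqqqmqqmqq.

qqmqqqqmqqmqqqqmqqqqmqqmqqqqmqqmqq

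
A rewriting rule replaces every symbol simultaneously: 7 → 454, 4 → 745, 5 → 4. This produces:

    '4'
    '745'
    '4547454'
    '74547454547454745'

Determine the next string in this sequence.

Replace each of the 17 characters of 74547454547454745 in place — 454 745 4 745 454 745 4 745 4 745 454 745 4 745 454 745 4 — and concatenate.

45474547454547454745474545474547454547454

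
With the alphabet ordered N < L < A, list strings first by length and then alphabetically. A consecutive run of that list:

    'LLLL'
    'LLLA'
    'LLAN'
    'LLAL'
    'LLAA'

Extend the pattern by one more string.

Treat LLAA as a base-3 numeral over the given alphabet and add one, carrying through any trailing A's.

LANN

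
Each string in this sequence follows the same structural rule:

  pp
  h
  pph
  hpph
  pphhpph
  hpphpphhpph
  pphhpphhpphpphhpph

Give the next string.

This is a Fibonacci-style word recurrence s(k) = s(k−2)·s(k−1): e.g. pp·h = pph.
So term 8 is hpphpphhpph·pphhpphhpphpphhpph.

hpphpphhpphpphhpphhpphpphhpph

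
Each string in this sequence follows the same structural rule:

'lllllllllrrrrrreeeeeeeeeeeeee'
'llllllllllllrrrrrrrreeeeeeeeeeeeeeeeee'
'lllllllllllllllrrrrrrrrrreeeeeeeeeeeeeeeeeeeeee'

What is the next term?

llllllllllllllllllrrrrrrrrrrrreeeeeeeeeeeeeeeeeeeeeeeeee

The n-th term is 3n l's then 2n r's then 4n+2 e's, where the shown terms are n = 3, 4, 5.
For the next term, n = 6, so the run lengths are 18, 12, 26.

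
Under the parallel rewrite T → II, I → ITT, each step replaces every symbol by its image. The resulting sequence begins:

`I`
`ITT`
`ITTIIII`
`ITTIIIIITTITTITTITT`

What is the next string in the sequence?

ITTIIIIITTITTITTITTITTIIIIITTIIIIITTIIIIITTIIII

φ(ITTIIIIITTITTITTITT) expands symbol-by-symbol to ITT II II ITT ITT ITT ITT ITT II II ITT II II ITT II II ITT II II; joining the 19 pieces gives the next term.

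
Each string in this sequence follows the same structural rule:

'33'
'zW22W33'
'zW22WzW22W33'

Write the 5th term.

Every step adds zW22W at the front: s(k+1) = zW22W·s(k).
From zW22WzW22W33, 2 further steps: zW22WzW22W33 → zW22WzW22WzW22W33 → (answer).

zW22WzW22WzW22WzW22W33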